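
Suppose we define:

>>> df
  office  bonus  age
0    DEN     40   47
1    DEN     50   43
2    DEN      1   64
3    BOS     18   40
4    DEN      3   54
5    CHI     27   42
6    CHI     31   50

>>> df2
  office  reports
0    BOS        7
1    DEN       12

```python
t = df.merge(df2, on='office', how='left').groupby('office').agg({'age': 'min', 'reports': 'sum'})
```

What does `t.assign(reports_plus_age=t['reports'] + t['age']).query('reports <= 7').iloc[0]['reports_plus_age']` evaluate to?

merge on 'office' (how='left') → 7 rows:
  office  bonus  age  reports
0    DEN     40   47     12.0
1    DEN     50   43     12.0
2    DEN      1   64     12.0
3    BOS     18   40      7.0
4    DEN      3   54     12.0
5    CHI     27   42      NaN
6    CHI     31   50      NaN
group by office: min(age), sum(reports):
        age  reports
office              
BOS      40      7.0
CHI      42      0.0
DEN      43     48.0
add column reports_plus_age = t['reports'] + t['age']:
        age  reports  reports_plus_age
office                                
BOS      40      7.0              47.0
CHI      42      0.0              42.0
DEN      43     48.0              91.0
filter rows where reports <= 7:
        age  reports  reports_plus_age
office                                
BOS      40      7.0              47.0
CHI      42      0.0              42.0
So iloc[0]['reports_plus_age'] = 47.0.

47.0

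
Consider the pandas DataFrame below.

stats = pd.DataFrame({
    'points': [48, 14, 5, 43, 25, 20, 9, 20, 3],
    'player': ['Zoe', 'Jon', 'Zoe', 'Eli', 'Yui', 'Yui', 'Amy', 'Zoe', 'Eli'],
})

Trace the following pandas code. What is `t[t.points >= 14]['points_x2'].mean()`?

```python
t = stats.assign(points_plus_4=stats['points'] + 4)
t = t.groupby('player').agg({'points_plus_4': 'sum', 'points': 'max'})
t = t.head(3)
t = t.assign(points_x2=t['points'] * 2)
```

57.0

add column points_plus_4 = stats['points'] + 4:
   points player  points_plus_4
0      48    Zoe             52
1      14    Jon             18
2       5    Zoe              9
3      43    Eli             47
4      25    Yui             29
5      20    Yui             24
6       9    Amy             13
7      20    Zoe             24
8       3    Eli              7
group by player: sum(points_plus_4), max(points):
        points_plus_4  points
player                       
Amy                13       9
Eli                54      43
Jon                18      14
Yui                53      25
Zoe                85      48
take first 3 rows:
        points_plus_4  points
player                       
Amy                13       9
Eli                54      43
Jon                18      14
add column points_x2 = t['points'] * 2:
        points_plus_4  points  points_x2
player                                  
Amy                13       9         18
Eli                54      43         86
Jon                18      14         28
filter rows where points >= 14:
        points_plus_4  points  points_x2
player                                  
Eli                54      43         86
Jon                18      14         28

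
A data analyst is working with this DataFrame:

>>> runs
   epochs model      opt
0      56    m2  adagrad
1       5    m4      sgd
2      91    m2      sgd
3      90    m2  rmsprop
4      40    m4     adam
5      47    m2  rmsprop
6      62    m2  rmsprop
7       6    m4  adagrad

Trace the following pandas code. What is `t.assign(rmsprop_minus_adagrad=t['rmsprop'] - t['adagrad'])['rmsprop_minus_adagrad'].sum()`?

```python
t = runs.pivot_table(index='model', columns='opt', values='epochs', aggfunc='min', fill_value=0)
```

pivot: rows=model, cols=opt, min(epochs):
opt    adagrad  adam  rmsprop  sgd
model                             
m2          56     0       47   91
m4           6    40        0    5
add column rmsprop_minus_adagrad = t['rmsprop'] - t['adagrad']:
opt    adagrad  adam  rmsprop  sgd  rmsprop_minus_adagrad
model                                                    
m2          56     0       47   91                     -9
m4           6    40        0    5                     -6

-15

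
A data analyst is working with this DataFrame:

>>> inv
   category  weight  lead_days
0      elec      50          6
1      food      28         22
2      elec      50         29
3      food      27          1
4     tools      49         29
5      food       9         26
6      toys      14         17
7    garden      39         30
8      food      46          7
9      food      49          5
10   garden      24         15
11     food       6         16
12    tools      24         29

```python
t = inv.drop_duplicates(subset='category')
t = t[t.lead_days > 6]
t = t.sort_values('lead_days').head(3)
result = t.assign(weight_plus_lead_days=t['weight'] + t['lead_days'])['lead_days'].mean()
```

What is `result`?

drop duplicate category (keep=first):
  category  weight  lead_days
0     elec      50          6
1     food      28         22
4    tools      49         29
6     toys      14         17
7   garden      39         30
filter rows where lead_days > 6:
  category  weight  lead_days
1     food      28         22
4    tools      49         29
6     toys      14         17
7   garden      39         30
sort by lead_days:
  category  weight  lead_days
6     toys      14         17
1     food      28         22
4    tools      49         29
7   garden      39         30
take first 3 rows:
  category  weight  lead_days
6     toys      14         17
1     food      28         22
4    tools      49         29
add column weight_plus_lead_days = t['weight'] + t['lead_days']:
  category  weight  lead_days  weight_plus_lead_days
6     toys      14         17                     31
1     food      28         22                     50
4    tools      49         29                     78

22.6666666667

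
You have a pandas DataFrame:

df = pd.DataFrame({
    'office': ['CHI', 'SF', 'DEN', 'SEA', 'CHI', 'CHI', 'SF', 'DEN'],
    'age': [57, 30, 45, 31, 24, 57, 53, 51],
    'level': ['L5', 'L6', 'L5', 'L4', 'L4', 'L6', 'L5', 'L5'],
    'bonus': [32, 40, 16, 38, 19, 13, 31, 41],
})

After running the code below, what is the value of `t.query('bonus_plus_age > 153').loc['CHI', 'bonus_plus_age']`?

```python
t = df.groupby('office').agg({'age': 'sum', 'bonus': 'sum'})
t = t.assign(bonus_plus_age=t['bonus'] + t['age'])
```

group by office: sum(age), sum(bonus):
        age  bonus
office            
CHI     138     64
DEN      96     57
SEA      31     38
SF       83     71
add column bonus_plus_age = t['bonus'] + t['age']:
        age  bonus  bonus_plus_age
office                            
CHI     138     64             202
DEN      96     57             153
SEA      31     38              69
SF       83     71             154
filter rows where bonus_plus_age > 153:
        age  bonus  bonus_plus_age
office                            
CHI     138     64             202
SF       83     71             154
So loc['CHI', 'bonus_plus_age'] = 202.

202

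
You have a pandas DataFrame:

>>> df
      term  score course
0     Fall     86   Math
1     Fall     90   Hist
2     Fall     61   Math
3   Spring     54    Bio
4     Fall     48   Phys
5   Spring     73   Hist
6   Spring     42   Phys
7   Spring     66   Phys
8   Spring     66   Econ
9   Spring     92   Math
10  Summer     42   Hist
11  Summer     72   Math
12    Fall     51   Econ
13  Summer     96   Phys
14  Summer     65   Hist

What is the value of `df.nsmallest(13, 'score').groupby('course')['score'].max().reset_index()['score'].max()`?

take 13 rows with smallest score:
      term  score course
6   Spring     42   Phys
10  Summer     42   Hist
4     Fall     48   Phys
12    Fall     51   Econ
3   Spring     54    Bio
2     Fall     61   Math
14  Summer     65   Hist
7   Spring     66   Phys
8   Spring     66   Econ
11  Summer     72   Math
5   Spring     73   Hist
0     Fall     86   Math
1     Fall     90   Hist
group by course, max of score:
course
Bio     54
Econ    66
Hist    90
Math    86
Phys    66
Name: score, dtype: int64
reset_index():
  course  score
0    Bio     54
1   Econ     66
2   Hist     90
3   Math     86
4   Phys     66

90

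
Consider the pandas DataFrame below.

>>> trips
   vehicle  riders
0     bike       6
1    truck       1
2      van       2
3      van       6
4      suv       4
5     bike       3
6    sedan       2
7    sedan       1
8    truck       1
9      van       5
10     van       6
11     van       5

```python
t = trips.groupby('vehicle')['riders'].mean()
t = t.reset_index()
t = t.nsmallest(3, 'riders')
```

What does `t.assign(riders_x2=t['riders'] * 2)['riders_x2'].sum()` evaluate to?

group by vehicle, mean of riders:
vehicle
bike     4.5
sedan    1.5
suv      4.0
truck    1.0
van      4.8
Name: riders, dtype: float64
reset_index():
  vehicle  riders
0    bike     4.5
1   sedan     1.5
2     suv     4.0
3   truck     1.0
4     van     4.8
take 3 rows with smallest riders:
  vehicle  riders
3   truck     1.0
1   sedan     1.5
2     suv     4.0
add column riders_x2 = t['riders'] * 2:
  vehicle  riders  riders_x2
3   truck     1.0        2.0
1   sedan     1.5        3.0
2     suv     4.0        8.0
The sum of column 'riders_x2' is 13.0.

13.0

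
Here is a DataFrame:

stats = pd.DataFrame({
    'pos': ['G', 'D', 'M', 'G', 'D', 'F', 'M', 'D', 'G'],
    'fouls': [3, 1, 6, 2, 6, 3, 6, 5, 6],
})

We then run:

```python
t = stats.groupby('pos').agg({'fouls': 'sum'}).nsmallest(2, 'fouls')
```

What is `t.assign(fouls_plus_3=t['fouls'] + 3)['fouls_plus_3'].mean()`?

10.0

group by pos, sum of fouls:
     fouls
pos       
D       12
F        3
G       11
M       12
take 2 rows with smallest fouls:
     fouls
pos       
F        3
G       11
add column fouls_plus_3 = t['fouls'] + 3:
     fouls  fouls_plus_3
pos                     
F        3             6
G       11            14
mean of column 'fouls_plus_3' → 10.0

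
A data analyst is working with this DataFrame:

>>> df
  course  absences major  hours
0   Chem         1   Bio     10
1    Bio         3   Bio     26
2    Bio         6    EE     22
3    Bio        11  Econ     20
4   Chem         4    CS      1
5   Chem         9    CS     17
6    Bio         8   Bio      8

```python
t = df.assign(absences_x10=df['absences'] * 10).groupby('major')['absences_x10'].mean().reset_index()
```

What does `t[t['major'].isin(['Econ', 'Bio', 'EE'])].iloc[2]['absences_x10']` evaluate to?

110.0

add column absences_x10 = df['absences'] * 10:
  course  absences major  hours  absences_x10
0   Chem         1   Bio     10            10
1    Bio         3   Bio     26            30
2    Bio         6    EE     22            60
3    Bio        11  Econ     20           110
4   Chem         4    CS      1            40
5   Chem         9    CS     17            90
6    Bio         8   Bio      8            80
group by major, mean of absences_x10:
major
Bio      40.0
CS       65.0
EE       60.0
Econ    110.0
Name: absences_x10, dtype: float64
reset_index():
  major  absences_x10
0   Bio          40.0
1    CS          65.0
2    EE          60.0
3  Econ         110.0
filter rows where major in ['Econ', 'Bio', 'EE']:
  major  absences_x10
0   Bio          40.0
2    EE          60.0
3  Econ         110.0
So iloc[2]['absences_x10'] = 110.0.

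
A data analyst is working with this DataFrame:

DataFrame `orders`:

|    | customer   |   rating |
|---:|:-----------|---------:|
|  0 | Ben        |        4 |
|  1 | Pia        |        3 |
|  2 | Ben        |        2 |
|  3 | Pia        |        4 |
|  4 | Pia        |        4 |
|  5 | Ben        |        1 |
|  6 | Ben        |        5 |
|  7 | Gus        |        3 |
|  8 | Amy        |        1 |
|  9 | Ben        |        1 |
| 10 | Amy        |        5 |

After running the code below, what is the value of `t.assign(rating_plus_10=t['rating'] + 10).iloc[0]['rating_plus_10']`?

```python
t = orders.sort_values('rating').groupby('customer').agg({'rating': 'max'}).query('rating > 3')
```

sort by rating:
   customer  rating
5       Ben       1
8       Amy       1
9       Ben       1
2       Ben       2
1       Pia       3
7       Gus       3
0       Ben       4
3       Pia       4
4       Pia       4
6       Ben       5
10      Amy       5
group by customer, max of rating:
          rating
customer        
Amy            5
Ben            5
Gus            3
Pia            4
filter rows where rating > 3:
          rating
customer        
Amy            5
Ben            5
Pia            4
add column rating_plus_10 = t['rating'] + 10:
          rating  rating_plus_10
customer                        
Amy            5              15
Ben            5              15
Pia            4              14

15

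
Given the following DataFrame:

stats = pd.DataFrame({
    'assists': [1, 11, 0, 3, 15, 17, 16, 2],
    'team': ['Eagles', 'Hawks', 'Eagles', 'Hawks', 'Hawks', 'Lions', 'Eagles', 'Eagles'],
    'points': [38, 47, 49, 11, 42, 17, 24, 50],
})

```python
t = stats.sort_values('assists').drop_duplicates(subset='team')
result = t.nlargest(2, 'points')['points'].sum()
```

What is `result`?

66

sort by assists:
   assists    team  points
2        0  Eagles      49
0        1  Eagles      38
7        2  Eagles      50
3        3   Hawks      11
1       11   Hawks      47
4       15   Hawks      42
6       16  Eagles      24
5       17   Lions      17
drop duplicate team (keep=first):
   assists    team  points
2        0  Eagles      49
3        3   Hawks      11
5       17   Lions      17
take 2 rows with largest points:
   assists    team  points
2        0  Eagles      49
5       17   Lions      17
Reading off the sum of column 'points', we get 66.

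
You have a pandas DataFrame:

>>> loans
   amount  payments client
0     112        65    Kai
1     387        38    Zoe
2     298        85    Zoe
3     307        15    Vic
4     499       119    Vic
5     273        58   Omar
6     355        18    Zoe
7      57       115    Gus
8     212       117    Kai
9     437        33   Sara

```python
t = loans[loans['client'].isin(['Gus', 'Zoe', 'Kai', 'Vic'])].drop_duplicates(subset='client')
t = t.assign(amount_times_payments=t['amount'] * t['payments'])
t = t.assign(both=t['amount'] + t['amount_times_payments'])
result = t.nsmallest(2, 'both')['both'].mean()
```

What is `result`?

filter rows where client in ['Gus', 'Zoe', 'Kai', 'Vic']:
   amount  payments client
0     112        65    Kai
1     387        38    Zoe
2     298        85    Zoe
3     307        15    Vic
4     499       119    Vic
6     355        18    Zoe
7      57       115    Gus
8     212       117    Kai
drop duplicate client (keep=first):
   amount  payments client
0     112        65    Kai
1     387        38    Zoe
3     307        15    Vic
7      57       115    Gus
add column amount_times_payments = t['amount'] * t['payments']:
   amount  payments client  amount_times_payments
0     112        65    Kai                   7280
1     387        38    Zoe                  14706
3     307        15    Vic                   4605
7      57       115    Gus                   6555
add column both = t['amount'] + t['amount_times_payments']:
   amount  payments client  amount_times_payments   both
0     112        65    Kai                   7280   7392
1     387        38    Zoe                  14706  15093
3     307        15    Vic                   4605   4912
7      57       115    Gus                   6555   6612
take 2 rows with smallest both:
   amount  payments client  amount_times_payments  both
3     307        15    Vic                   4605  4912
7      57       115    Gus                   6555  6612
The mean of column 'both' is 5762.0.

5762.0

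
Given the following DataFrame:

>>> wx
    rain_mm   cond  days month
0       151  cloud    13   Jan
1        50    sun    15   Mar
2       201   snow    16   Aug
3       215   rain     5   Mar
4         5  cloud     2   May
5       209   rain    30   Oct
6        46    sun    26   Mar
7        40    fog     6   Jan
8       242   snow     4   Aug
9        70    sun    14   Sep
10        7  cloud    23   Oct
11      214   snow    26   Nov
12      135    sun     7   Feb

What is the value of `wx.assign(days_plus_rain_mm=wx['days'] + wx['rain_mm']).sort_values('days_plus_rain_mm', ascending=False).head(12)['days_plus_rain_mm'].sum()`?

1765

add column days_plus_rain_mm = wx['days'] + wx['rain_mm']:
    rain_mm   cond  days month  days_plus_rain_mm
0       151  cloud    13   Jan                164
1        50    sun    15   Mar                 65
2       201   snow    16   Aug                217
3       215   rain     5   Mar                220
4         5  cloud     2   May                  7
5       209   rain    30   Oct                239
6        46    sun    26   Mar                 72
7        40    fog     6   Jan                 46
8       242   snow     4   Aug                246
9        70    sun    14   Sep                 84
10        7  cloud    23   Oct                 30
11      214   snow    26   Nov                240
12      135    sun     7   Feb                142
sort by days_plus_rain_mm descending:
    rain_mm   cond  days month  days_plus_rain_mm
8       242   snow     4   Aug                246
11      214   snow    26   Nov                240
5       209   rain    30   Oct                239
3       215   rain     5   Mar                220
2       201   snow    16   Aug                217
0       151  cloud    13   Jan                164
12      135    sun     7   Feb                142
9        70    sun    14   Sep                 84
6        46    sun    26   Mar                 72
1        50    sun    15   Mar                 65
7        40    fog     6   Jan                 46
10        7  cloud    23   Oct                 30
4         5  cloud     2   May                  7
take first 12 rows:
    rain_mm   cond  days month  days_plus_rain_mm
8       242   snow     4   Aug                246
11      214   snow    26   Nov                240
5       209   rain    30   Oct                239
3       215   rain     5   Mar                220
2       201   snow    16   Aug                217
0       151  cloud    13   Jan                164
12      135    sun     7   Feb                142
9        70    sun    14   Sep                 84
6        46    sun    26   Mar                 72
1        50    sun    15   Mar                 65
7        40    fog     6   Jan                 46
10        7  cloud    23   Oct                 30
Reading off the sum of column 'days_plus_rain_mm', we get 1765.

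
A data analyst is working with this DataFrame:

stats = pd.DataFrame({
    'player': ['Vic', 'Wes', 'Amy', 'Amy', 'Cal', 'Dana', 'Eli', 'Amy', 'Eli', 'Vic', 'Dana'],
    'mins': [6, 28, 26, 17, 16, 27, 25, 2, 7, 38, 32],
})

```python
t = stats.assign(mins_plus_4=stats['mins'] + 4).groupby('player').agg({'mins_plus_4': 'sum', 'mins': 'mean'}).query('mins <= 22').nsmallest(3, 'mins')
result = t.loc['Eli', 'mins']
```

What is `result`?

16.0

add column mins_plus_4 = stats['mins'] + 4:
   player  mins  mins_plus_4
0     Vic     6           10
1     Wes    28           32
2     Amy    26           30
3     Amy    17           21
4     Cal    16           20
5    Dana    27           31
6     Eli    25           29
7     Amy     2            6
8     Eli     7           11
9     Vic    38           42
10   Dana    32           36
group by player: sum(mins_plus_4), mean(mins):
        mins_plus_4  mins
player                   
Amy              57  15.0
Cal              20  16.0
Dana             67  29.5
Eli              40  16.0
Vic              52  22.0
Wes              32  28.0
filter rows where mins <= 22:
        mins_plus_4  mins
player                   
Amy              57  15.0
Cal              20  16.0
Eli              40  16.0
Vic              52  22.0
take 3 rows with smallest mins:
        mins_plus_4  mins
player                   
Amy              57  15.0
Cal              20  16.0
Eli              40  16.0
Reading off the value at row 'Eli', column 'mins', we get 16.0.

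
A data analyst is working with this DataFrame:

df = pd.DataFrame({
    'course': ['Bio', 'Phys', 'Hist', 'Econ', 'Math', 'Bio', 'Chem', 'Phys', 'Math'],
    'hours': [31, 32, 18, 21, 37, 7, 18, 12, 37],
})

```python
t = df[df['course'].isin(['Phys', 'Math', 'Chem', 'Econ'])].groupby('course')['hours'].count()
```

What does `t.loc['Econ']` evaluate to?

1

filter rows where course in ['Phys', 'Math', 'Chem', 'Econ']:
  course  hours
1   Phys     32
3   Econ     21
4   Math     37
6   Chem     18
7   Phys     12
8   Math     37
group by course, count of hours:
course
Chem    1
Econ    1
Math    2
Phys    2
Name: hours, dtype: int64
Taking the value at index 'Econ' gives 1.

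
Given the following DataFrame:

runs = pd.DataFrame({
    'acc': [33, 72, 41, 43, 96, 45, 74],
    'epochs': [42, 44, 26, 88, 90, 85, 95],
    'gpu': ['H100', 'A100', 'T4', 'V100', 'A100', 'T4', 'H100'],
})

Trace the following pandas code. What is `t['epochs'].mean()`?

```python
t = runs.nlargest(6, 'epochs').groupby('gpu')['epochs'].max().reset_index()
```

89.5

take 6 rows with largest epochs:
   acc  epochs   gpu
6   74      95  H100
4   96      90  A100
3   43      88  V100
5   45      85    T4
1   72      44  A100
0   33      42  H100
group by gpu, max of epochs:
gpu
A100    90
H100    95
T4      85
V100    88
Name: epochs, dtype: int64
reset_index():
    gpu  epochs
0  A100      90
1  H100      95
2    T4      85
3  V100      88
Hence 89.5.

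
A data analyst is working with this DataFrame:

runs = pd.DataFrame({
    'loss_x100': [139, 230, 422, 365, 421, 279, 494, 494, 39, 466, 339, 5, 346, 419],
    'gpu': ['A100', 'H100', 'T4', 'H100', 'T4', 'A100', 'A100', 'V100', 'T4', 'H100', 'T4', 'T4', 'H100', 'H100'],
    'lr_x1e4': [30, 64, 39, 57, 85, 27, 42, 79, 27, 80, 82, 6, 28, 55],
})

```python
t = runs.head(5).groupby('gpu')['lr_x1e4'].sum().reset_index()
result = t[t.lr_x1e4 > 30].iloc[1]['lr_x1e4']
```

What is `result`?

124

take first 5 rows:
   loss_x100   gpu  lr_x1e4
0        139  A100       30
1        230  H100       64
2        422    T4       39
3        365  H100       57
4        421    T4       85
group by gpu, sum of lr_x1e4:
gpu
A100     30
H100    121
T4      124
Name: lr_x1e4, dtype: int64
reset_index():
    gpu  lr_x1e4
0  A100       30
1  H100      121
2    T4      124
filter rows where lr_x1e4 > 30:
    gpu  lr_x1e4
1  H100      121
2    T4      124
value at position 1, column 'lr_x1e4' → 124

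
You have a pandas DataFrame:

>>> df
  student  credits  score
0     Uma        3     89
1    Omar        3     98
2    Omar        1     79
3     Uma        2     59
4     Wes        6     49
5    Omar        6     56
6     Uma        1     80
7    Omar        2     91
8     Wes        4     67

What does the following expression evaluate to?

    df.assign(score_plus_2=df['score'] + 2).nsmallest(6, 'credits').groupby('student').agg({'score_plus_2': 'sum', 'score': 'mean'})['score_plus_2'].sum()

508

add column score_plus_2 = df['score'] + 2:
  student  credits  score  score_plus_2
0     Uma        3     89            91
1    Omar        3     98           100
2    Omar        1     79            81
3     Uma        2     59            61
4     Wes        6     49            51
5    Omar        6     56            58
6     Uma        1     80            82
7    Omar        2     91            93
8     Wes        4     67            69
take 6 rows with smallest credits:
  student  credits  score  score_plus_2
2    Omar        1     79            81
6     Uma        1     80            82
3     Uma        2     59            61
7    Omar        2     91            93
0     Uma        3     89            91
1    Omar        3     98           100
group by student: sum(score_plus_2), mean(score):
         score_plus_2      score
student                         
Omar              274  89.333333
Uma               234  76.000000
Reading off the sum of column 'score_plus_2', we get 508.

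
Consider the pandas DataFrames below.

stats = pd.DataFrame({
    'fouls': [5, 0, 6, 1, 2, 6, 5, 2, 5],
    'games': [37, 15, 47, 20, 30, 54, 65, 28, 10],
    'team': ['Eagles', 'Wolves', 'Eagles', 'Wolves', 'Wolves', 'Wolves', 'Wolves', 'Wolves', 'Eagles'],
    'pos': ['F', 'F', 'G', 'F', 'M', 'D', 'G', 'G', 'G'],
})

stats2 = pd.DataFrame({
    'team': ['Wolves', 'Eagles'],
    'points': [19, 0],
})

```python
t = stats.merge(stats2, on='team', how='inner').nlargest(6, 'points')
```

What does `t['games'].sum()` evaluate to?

merge on 'team' (how='inner') → 9 rows:
   fouls  games    team pos  points
0      5     37  Eagles   F       0
1      0     15  Wolves   F      19
2      6     47  Eagles   G       0
3      1     20  Wolves   F      19
4      2     30  Wolves   M      19
5      6     54  Wolves   D      19
6      5     65  Wolves   G      19
7      2     28  Wolves   G      19
8      5     10  Eagles   G       0
take 6 rows with largest points:
   fouls  games    team pos  points
1      0     15  Wolves   F      19
3      1     20  Wolves   F      19
4      2     30  Wolves   M      19
5      6     54  Wolves   D      19
6      5     65  Wolves   G      19
7      2     28  Wolves   G      19
Then the sum of column 'games': 212

212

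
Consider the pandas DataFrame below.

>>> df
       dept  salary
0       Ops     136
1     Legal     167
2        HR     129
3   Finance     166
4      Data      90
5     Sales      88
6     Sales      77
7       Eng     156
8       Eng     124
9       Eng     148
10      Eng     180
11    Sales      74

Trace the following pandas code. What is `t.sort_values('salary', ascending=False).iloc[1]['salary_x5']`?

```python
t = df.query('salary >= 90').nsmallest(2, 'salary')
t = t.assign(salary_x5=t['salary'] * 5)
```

filter rows where salary >= 90:
       dept  salary
0       Ops     136
1     Legal     167
2        HR     129
3   Finance     166
4      Data      90
7       Eng     156
8       Eng     124
9       Eng     148
10      Eng     180
take 2 rows with smallest salary:
   dept  salary
4  Data      90
8   Eng     124
add column salary_x5 = t['salary'] * 5:
   dept  salary  salary_x5
4  Data      90        450
8   Eng     124        620
sort by salary descending:
   dept  salary  salary_x5
8   Eng     124        620
4  Data      90        450

450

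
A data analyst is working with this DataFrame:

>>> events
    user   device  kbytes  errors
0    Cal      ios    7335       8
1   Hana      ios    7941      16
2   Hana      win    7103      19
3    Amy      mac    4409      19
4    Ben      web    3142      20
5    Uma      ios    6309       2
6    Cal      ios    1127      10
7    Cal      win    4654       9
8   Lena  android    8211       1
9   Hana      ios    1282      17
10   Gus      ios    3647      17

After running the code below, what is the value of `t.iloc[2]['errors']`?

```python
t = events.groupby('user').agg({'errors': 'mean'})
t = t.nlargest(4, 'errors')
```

17.3333333333

group by user, mean of errors:
         errors
user           
Amy   19.000000
Ben   20.000000
Cal    9.000000
Gus   17.000000
Hana  17.333333
Lena   1.000000
Uma    2.000000
take 4 rows with largest errors:
         errors
user           
Ben   20.000000
Amy   19.000000
Hana  17.333333
Gus   17.000000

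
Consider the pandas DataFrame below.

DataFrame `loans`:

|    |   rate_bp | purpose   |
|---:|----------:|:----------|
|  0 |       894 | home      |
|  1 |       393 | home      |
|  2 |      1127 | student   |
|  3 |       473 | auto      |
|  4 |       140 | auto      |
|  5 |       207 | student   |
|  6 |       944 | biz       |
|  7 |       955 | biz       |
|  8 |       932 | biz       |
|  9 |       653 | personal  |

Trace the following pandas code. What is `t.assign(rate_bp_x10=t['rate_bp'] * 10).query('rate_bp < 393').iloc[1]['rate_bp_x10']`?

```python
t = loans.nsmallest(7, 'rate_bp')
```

2070

take 7 rows with smallest rate_bp:
   rate_bp   purpose
4      140      auto
5      207   student
1      393      home
3      473      auto
9      653  personal
0      894      home
8      932       biz
add column rate_bp_x10 = t['rate_bp'] * 10:
   rate_bp   purpose  rate_bp_x10
4      140      auto         1400
5      207   student         2070
1      393      home         3930
3      473      auto         4730
9      653  personal         6530
0      894      home         8940
8      932       biz         9320
filter rows where rate_bp < 393:
   rate_bp  purpose  rate_bp_x10
4      140     auto         1400
5      207  student         2070
The value at position 1, column 'rate_bp_x10' is 2070.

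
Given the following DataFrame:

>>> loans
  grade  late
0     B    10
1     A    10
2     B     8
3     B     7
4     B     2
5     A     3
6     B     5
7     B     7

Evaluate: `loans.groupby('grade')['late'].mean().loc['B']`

6.5

group by grade, mean of late:
grade
A    6.5
B    6.5
Name: late, dtype: float64
Finally, value at index 'B' = 6.5.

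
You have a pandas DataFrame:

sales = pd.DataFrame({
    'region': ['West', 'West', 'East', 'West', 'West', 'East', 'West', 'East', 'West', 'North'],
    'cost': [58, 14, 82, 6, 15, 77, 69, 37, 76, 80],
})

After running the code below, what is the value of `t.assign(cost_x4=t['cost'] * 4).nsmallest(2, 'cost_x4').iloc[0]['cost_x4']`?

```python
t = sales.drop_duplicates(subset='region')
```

drop duplicate region (keep=first):
  region  cost
0   West    58
2   East    82
9  North    80
add column cost_x4 = t['cost'] * 4:
  region  cost  cost_x4
0   West    58      232
2   East    82      328
9  North    80      320
take 2 rows with smallest cost_x4:
  region  cost  cost_x4
0   West    58      232
9  North    80      320
Then the value at position 0, column 'cost_x4': 232

232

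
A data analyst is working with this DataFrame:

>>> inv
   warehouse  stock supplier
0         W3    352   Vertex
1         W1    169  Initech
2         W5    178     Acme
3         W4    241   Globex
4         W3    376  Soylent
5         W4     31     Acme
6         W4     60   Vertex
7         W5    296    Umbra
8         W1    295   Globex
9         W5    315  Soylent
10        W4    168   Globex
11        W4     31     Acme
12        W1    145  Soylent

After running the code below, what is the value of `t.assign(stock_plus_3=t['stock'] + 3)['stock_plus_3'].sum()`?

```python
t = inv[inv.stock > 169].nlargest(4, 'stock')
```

filter rows where stock > 169:
  warehouse  stock supplier
0        W3    352   Vertex
2        W5    178     Acme
3        W4    241   Globex
4        W3    376  Soylent
7        W5    296    Umbra
8        W1    295   Globex
9        W5    315  Soylent
take 4 rows with largest stock:
  warehouse  stock supplier
4        W3    376  Soylent
0        W3    352   Vertex
9        W5    315  Soylent
7        W5    296    Umbra
add column stock_plus_3 = t['stock'] + 3:
  warehouse  stock supplier  stock_plus_3
4        W3    376  Soylent           379
0        W3    352   Vertex           355
9        W5    315  Soylent           318
7        W5    296    Umbra           299

1351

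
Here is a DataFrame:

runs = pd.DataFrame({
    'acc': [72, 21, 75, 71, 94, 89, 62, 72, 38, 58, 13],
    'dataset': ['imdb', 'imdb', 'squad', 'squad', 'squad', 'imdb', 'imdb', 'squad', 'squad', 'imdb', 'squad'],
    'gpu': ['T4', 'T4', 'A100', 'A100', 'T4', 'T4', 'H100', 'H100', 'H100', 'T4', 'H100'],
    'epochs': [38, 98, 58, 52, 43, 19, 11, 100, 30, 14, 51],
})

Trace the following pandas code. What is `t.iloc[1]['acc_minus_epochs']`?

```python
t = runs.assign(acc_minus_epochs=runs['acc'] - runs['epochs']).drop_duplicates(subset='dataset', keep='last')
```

add column acc_minus_epochs = runs['acc'] - runs['epochs']:
    acc dataset   gpu  epochs  acc_minus_epochs
0    72    imdb    T4      38                34
1    21    imdb    T4      98               -77
2    75   squad  A100      58                17
3    71   squad  A100      52                19
4    94   squad    T4      43                51
5    89    imdb    T4      19                70
6    62    imdb  H100      11                51
7    72   squad  H100     100               -28
8    38   squad  H100      30                 8
9    58    imdb    T4      14                44
10   13   squad  H100      51               -38
drop duplicate dataset (keep=last):
    acc dataset   gpu  epochs  acc_minus_epochs
9    58    imdb    T4      14                44
10   13   squad  H100      51               -38

-38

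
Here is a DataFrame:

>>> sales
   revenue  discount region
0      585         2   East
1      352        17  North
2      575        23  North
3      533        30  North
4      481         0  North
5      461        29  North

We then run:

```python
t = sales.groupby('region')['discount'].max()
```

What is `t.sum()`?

32

group by region, max of discount:
region
East      2
North    30
Name: discount, dtype: int64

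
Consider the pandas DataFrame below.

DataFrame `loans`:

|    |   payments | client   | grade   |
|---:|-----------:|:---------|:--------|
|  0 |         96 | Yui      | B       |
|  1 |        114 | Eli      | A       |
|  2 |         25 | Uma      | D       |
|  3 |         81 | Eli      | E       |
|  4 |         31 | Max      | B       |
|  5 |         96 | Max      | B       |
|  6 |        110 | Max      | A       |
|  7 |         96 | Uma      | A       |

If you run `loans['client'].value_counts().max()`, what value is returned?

value_counts of client:
client
Max    3
Eli    2
Uma    2
Yui    1
Name: count, dtype: int64
The max of the resulting series is 3.

3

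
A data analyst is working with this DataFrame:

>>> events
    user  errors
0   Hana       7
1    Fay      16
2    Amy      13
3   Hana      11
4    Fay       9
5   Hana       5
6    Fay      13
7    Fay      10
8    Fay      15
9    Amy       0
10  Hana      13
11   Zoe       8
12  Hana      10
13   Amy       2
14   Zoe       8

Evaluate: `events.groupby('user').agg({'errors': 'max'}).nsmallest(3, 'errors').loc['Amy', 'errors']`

group by user, max of errors:
      errors
user        
Amy       13
Fay       16
Hana      13
Zoe        8
take 3 rows with smallest errors:
      errors
user        
Zoe        8
Amy       13
Hana      13
Reading off the value at row 'Amy', column 'errors', we get 13.

13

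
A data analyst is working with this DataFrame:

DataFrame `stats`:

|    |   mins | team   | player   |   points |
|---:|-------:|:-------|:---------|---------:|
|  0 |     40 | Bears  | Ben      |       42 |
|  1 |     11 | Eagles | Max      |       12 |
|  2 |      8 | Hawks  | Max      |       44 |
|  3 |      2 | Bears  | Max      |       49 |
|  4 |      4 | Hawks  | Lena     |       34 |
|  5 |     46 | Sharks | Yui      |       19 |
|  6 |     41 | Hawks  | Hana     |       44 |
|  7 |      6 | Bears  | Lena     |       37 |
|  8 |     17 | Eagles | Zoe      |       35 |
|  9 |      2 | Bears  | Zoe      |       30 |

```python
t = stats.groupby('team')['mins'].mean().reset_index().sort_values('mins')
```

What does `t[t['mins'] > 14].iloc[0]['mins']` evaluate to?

17.6666666667

group by team, mean of mins:
team
Bears     12.500000
Eagles    14.000000
Hawks     17.666667
Sharks    46.000000
Name: mins, dtype: float64
reset_index():
     team       mins
0   Bears  12.500000
1  Eagles  14.000000
2   Hawks  17.666667
3  Sharks  46.000000
sort by mins:
     team       mins
0   Bears  12.500000
1  Eagles  14.000000
2   Hawks  17.666667
3  Sharks  46.000000
filter rows where mins > 14:
     team       mins
2   Hawks  17.666667
3  Sharks  46.000000
Hence 17.6666666667.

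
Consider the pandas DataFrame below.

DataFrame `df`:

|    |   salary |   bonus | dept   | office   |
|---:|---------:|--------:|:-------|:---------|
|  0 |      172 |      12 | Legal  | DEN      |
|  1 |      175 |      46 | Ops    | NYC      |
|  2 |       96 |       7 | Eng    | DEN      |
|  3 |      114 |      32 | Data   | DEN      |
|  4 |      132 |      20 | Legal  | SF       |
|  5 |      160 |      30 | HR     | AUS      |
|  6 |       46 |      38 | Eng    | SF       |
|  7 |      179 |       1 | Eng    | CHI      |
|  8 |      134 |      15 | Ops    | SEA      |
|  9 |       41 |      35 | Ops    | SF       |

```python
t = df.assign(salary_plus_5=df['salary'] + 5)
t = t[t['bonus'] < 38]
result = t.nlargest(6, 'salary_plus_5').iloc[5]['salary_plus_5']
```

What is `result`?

add column salary_plus_5 = df['salary'] + 5:
   salary  bonus   dept office  salary_plus_5
0     172     12  Legal    DEN            177
1     175     46    Ops    NYC            180
2      96      7    Eng    DEN            101
3     114     32   Data    DEN            119
4     132     20  Legal     SF            137
5     160     30     HR    AUS            165
6      46     38    Eng     SF             51
7     179      1    Eng    CHI            184
8     134     15    Ops    SEA            139
9      41     35    Ops     SF             46
filter rows where bonus < 38:
   salary  bonus   dept office  salary_plus_5
0     172     12  Legal    DEN            177
2      96      7    Eng    DEN            101
3     114     32   Data    DEN            119
4     132     20  Legal     SF            137
5     160     30     HR    AUS            165
7     179      1    Eng    CHI            184
8     134     15    Ops    SEA            139
9      41     35    Ops     SF             46
take 6 rows with largest salary_plus_5:
   salary  bonus   dept office  salary_plus_5
7     179      1    Eng    CHI            184
0     172     12  Legal    DEN            177
5     160     30     HR    AUS            165
8     134     15    Ops    SEA            139
4     132     20  Legal     SF            137
3     114     32   Data    DEN            119
The value at position 5, column 'salary_plus_5' is 119.

119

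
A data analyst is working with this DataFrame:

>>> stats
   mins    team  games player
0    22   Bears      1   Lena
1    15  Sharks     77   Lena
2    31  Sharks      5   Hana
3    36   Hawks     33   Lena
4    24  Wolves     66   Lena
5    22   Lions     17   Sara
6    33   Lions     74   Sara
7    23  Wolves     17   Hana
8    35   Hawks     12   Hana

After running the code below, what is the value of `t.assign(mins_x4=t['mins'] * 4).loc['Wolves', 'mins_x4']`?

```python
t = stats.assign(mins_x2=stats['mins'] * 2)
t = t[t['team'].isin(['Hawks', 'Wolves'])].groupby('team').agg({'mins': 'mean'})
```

94.0

add column mins_x2 = stats['mins'] * 2:
   mins    team  games player  mins_x2
0    22   Bears      1   Lena       44
1    15  Sharks     77   Lena       30
2    31  Sharks      5   Hana       62
3    36   Hawks     33   Lena       72
4    24  Wolves     66   Lena       48
5    22   Lions     17   Sara       44
6    33   Lions     74   Sara       66
7    23  Wolves     17   Hana       46
8    35   Hawks     12   Hana       70
filter rows where team in ['Hawks', 'Wolves']:
   mins    team  games player  mins_x2
3    36   Hawks     33   Lena       72
4    24  Wolves     66   Lena       48
7    23  Wolves     17   Hana       46
8    35   Hawks     12   Hana       70
group by team, mean of mins:
        mins
team        
Hawks   35.5
Wolves  23.5
add column mins_x4 = t['mins'] * 4:
        mins  mins_x4
team                 
Hawks   35.5    142.0
Wolves  23.5     94.0
Taking the value at row 'Wolves', column 'mins_x4' gives 94.0.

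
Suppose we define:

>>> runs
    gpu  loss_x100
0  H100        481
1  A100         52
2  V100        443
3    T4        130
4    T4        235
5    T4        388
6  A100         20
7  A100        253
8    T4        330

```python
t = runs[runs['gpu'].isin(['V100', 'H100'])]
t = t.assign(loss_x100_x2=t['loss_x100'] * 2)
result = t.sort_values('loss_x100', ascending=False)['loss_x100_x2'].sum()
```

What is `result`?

1848

filter rows where gpu in ['V100', 'H100']:
    gpu  loss_x100
0  H100        481
2  V100        443
add column loss_x100_x2 = t['loss_x100'] * 2:
    gpu  loss_x100  loss_x100_x2
0  H100        481           962
2  V100        443           886
sort by loss_x100 descending:
    gpu  loss_x100  loss_x100_x2
0  H100        481           962
2  V100        443           886
Reading off the sum of column 'loss_x100_x2', we get 1848.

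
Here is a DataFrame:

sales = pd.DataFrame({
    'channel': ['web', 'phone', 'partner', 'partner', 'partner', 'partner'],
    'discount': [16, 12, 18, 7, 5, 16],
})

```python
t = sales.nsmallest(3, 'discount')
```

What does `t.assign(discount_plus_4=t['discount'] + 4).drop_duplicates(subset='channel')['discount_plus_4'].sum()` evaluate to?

take 3 rows with smallest discount:
   channel  discount
4  partner         5
3  partner         7
1    phone        12
add column discount_plus_4 = t['discount'] + 4:
   channel  discount  discount_plus_4
4  partner         5                9
3  partner         7               11
1    phone        12               16
drop duplicate channel (keep=first):
   channel  discount  discount_plus_4
4  partner         5                9
1    phone        12               16

25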